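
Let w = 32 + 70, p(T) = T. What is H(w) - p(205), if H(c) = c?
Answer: -103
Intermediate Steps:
w = 102
H(w) - p(205) = 102 - 1*205 = 102 - 205 = -103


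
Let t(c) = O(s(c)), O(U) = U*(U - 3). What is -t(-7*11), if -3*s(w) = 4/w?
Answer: 2756/53361 ≈ 0.051648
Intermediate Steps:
s(w) = -4/(3*w)
O(U) = U*(-3 + U)
t(c) = -4*(-3 - 4/(3*c))/(3*c) (t(c) = (-4/(3*c))*(-3 - 4/(3*c)) = -4*(-3 - 4/(3*c))/(3*c))
-t(-7*11) = -4*(4 + 9*(-7*11))/(9*(-7*11)**2) = -4*(4 + 9*(-77))/(9*(-77)**2) = -4*(4 - 693)/(9*5929) = -4*(-689)/(9*5929) = -1*(-2756/53361) = 2756/53361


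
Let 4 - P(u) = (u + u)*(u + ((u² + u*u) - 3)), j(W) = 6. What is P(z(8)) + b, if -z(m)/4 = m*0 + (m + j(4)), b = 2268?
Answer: 698128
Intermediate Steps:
z(m) = -24 - 4*m (z(m) = -4*(m*0 + (m + 6)) = -4*(0 + (6 + m)) = -4*(6 + m) = -24 - 4*m)
P(u) = 4 - 2*u*(-3 + u + 2*u²) (P(u) = 4 - (u + u)*(u + ((u² + u*u) - 3)) = 4 - 2*u*(u + ((u² + u²) - 3)) = 4 - 2*u*(u + (2*u² - 3)) = 4 - 2*u*(u + (-3 + 2*u²)) = 4 - 2*u*(-3 + u + 2*u²))
P(z(8)) + b = (4 - 4*(-24 - 4*8)³ - 2*(-24 - 4*8)² + 6*(-24 - 4*8)) + 2268 = (4 - 4*(-24 - 32)³ - 2*(-24 - 32)² + 6*(-24 - 32)) + 2268 = (4 - 4*(-56)³ - 2*(-56)² + 6*(-56)) + 2268 = (4 - 4*(-175616) - 2*3136 - 336) + 2268 = (4 + 702464 - 6272 - 336) + 2268 = 695860 + 2268 = 698128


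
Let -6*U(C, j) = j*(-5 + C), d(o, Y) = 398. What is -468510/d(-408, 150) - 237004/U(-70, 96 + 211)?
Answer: -6163631/4975 ≈ -1238.9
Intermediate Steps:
U(C, j) = -j*(-5 + C)/6
-468510/d(-408, 150) - 237004/U(-70, 96 + 211) = -468510/398 - 237004*6/((5 - 1*(-70))*(96 + 211)) = -468510*1/398 - 237004*6/(307*(5 + 70)) = -234255/199 - 237004/((⅙)*307*75) = -234255/199 - 237004/7675/2 = -234255/199 - 237004*2/7675 = -234255/199 - 1544/25 = -6163631/4975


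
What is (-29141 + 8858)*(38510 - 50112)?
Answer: 235323366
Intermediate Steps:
(-29141 + 8858)*(38510 - 50112) = -20283*(-11602) = 235323366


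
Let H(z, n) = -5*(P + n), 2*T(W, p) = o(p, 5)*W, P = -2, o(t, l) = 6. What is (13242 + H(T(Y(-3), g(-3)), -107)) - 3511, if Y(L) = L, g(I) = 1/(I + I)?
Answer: 10276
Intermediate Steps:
g(I) = 1/(2*I)
T(W, p) = 3*W (T(W, p) = (6*W)/2 = 3*W)
H(z, n) = 10 - 5*n (H(z, n) = -5*(-2 + n) = 10 - 5*n)
(13242 + H(T(Y(-3), g(-3)), -107)) - 3511 = (13242 + (10 - 5*(-107))) - 3511 = (13242 + (10 + 535)) - 3511 = (13242 + 545) - 3511 = 13787 - 3511 = 10276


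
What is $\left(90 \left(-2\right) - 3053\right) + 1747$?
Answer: $-1486$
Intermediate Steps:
$\left(90 \left(-2\right) - 3053\right) + 1747 = \left(-180 - 3053\right) + 1747 = -3233 + 1747 = -1486$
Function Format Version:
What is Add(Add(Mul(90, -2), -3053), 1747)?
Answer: -1486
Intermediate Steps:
Add(Add(Mul(90, -2), -3053), 1747) = Add(Add(-180, -3053), 1747) = Add(-3233, 1747) = -1486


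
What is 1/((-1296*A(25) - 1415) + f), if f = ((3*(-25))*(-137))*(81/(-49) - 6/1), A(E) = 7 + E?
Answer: -49/5954588 ≈ -8.2289e-6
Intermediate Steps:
f = -3853125/49 (f = (-75*(-137))*(81*(-1/49) - 6*1) = 10275*(-81/49 - 6) = 10275*(-375/49) = -3853125/49 ≈ -78635.)
1/((-1296*A(25) - 1415) + f) = 1/((-1296*(7 + 25) - 1415) - 3853125/49) = 1/((-1296*32 - 1415) - 3853125/49) = 1/((-41472 - 1415) - 3853125/49) = 1/(-42887 - 3853125/49) = 1/(-5954588/49) = -49/5954588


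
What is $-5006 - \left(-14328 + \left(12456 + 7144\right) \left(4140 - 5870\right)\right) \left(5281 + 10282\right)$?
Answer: $527933185658$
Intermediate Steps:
$-5006 - \left(-14328 + \left(12456 + 7144\right) \left(4140 - 5870\right)\right) \left(5281 + 10282\right) = -5006 - \left(-14328 + 19600 \left(-1730\right)\right) 15563 = -5006 - \left(-14328 - 33908000\right) 15563 = -5006 - \left(-33922328\right) 15563 = -5006 - -527933190664 = -5006 + 527933190664 = 527933185658$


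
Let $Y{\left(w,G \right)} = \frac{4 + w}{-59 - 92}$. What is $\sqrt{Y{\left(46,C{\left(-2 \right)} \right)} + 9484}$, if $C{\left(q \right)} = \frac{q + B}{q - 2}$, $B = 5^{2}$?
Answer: $\frac{\sqrt{216237134}}{151} \approx 97.384$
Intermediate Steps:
$B = 25$
$C{\left(q \right)} = \frac{25 + q}{-2 + q}$ ($C{\left(q \right)} = \frac{q + 25}{q - 2} = \frac{25 + q}{-2 + q}$)
$Y{\left(w,G \right)} = - \frac{4}{151} - \frac{w}{151}$ ($Y{\left(w,G \right)} = \frac{4 + w}{-151} = \left(4 + w\right) \left(- \frac{1}{151}\right) = - \frac{4}{151} - \frac{w}{151}$)
$\sqrt{Y{\left(46,C{\left(-2 \right)} \right)} + 9484} = \sqrt{\left(- \frac{4}{151} - \frac{46}{151}\right) + 9484} = \sqrt{- \frac{50}{151} + 9484} = \sqrt{\frac{1432034}{151}} = \frac{\sqrt{216237134}}{151}$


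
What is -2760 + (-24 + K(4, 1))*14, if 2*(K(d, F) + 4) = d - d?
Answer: -3152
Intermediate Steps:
K(d, F) = -4 (K(d, F) = -4 + (d - d)/2 = -4 + (½)*0 = -4 + 0 = -4)
-2760 + (-24 + K(4, 1))*14 = -2760 + (-24 - 4)*14 = -2760 - 28*14 = -2760 - 392 = -3152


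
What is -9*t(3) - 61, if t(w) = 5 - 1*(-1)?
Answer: -115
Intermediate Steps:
t(w) = 6 (t(w) = 5 + 1 = 6)
-9*t(3) - 61 = -9*6 - 61 = -54 - 61 = -115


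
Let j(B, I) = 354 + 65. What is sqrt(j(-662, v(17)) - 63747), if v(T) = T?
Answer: 4*I*sqrt(3958) ≈ 251.65*I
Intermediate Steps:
j(B, I) = 419
sqrt(j(-662, v(17)) - 63747) = sqrt(419 - 63747) = sqrt(-63328) = 4*I*sqrt(3958)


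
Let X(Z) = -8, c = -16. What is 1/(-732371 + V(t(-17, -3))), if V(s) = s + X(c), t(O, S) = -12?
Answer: -1/732391 ≈ -1.3654e-6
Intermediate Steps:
V(s) = -8 + s (V(s) = s - 8 = -8 + s)
1/(-732371 + V(t(-17, -3))) = 1/(-732371 + (-8 - 12)) = 1/(-732371 - 20) = 1/(-732391) = -1/732391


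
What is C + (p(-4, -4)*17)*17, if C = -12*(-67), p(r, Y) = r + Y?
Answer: -1508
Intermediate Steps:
p(r, Y) = Y + r
C = 804
C + (p(-4, -4)*17)*17 = 804 + ((-4 - 4)*17)*17 = 804 - 8*17*17 = 804 - 136*17 = 804 - 2312 = -1508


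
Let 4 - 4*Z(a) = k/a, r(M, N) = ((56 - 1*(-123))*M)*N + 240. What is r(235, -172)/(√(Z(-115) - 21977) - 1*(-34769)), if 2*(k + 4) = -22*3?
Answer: -115713749275600/556096455057 + 14469880*I*√1162534655/556096455057 ≈ -208.08 + 0.88719*I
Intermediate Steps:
r(M, N) = 240 + 179*M*N (r(M, N) = ((56 + 123)*M)*N + 240 = (179*M)*N + 240 = 179*M*N + 240 = 240 + 179*M*N)
k = -37 (k = -4 + (-22*3)/2 = -4 + (½)*(-66) = -4 - 33 = -37)
Z(a) = 1 + 37/(4*a) (Z(a) = 1 - (-37)/(4*a) = 1 + 37/(4*a))
r(235, -172)/(√(Z(-115) - 21977) - 1*(-34769)) = (240 + 179*235*(-172))/(√((37/4 - 115)/(-115) - 21977) - 1*(-34769)) = (240 - 7235180)/(√(-1/115*(-423/4) - 21977) + 34769) = -7234940/(√(423/460 - 21977) + 34769) = -7234940/(√(-10108997/460) + 34769) = -7234940/(I*√1162534655/230 + 34769) = -7234940/(34769 + I*√1162534655/230)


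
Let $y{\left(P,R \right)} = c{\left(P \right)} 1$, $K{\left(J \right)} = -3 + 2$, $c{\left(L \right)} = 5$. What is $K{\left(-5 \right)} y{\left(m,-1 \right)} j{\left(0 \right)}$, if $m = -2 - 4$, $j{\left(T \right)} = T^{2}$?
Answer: $0$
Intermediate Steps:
$K{\left(J \right)} = -1$
$m = -6$
$y{\left(P,R \right)} = 5$ ($y{\left(P,R \right)} = 5 \cdot 1 = 5$)
$K{\left(-5 \right)} y{\left(m,-1 \right)} j{\left(0 \right)} = \left(-1\right) 5 \cdot 0^{2} = \left(-5\right) 0 = 0$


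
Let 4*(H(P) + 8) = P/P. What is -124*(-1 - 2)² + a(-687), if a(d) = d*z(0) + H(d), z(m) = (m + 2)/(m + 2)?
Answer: -7243/4 ≈ -1810.8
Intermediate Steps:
H(P) = -31/4 (H(P) = -8 + (P/P)/4 = -8 + (¼)*1 = -8 + ¼ = -31/4)
z(m) = 1 (z(m) = (2 + m)/(2 + m) = 1)
a(d) = -31/4 + d (a(d) = d*1 - 31/4 = d - 31/4 = -31/4 + d)
-124*(-1 - 2)² + a(-687) = -124*(-1 - 2)² + (-31/4 - 687) = -124*(-3)² - 2779/4 = -124*9 - 2779/4 = -1116 - 2779/4 = -7243/4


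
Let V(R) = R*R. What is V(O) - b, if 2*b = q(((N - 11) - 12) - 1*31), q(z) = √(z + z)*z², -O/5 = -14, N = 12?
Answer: 4900 - 1764*I*√21 ≈ 4900.0 - 8083.7*I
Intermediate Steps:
O = 70 (O = -5*(-14) = 70)
V(R) = R²
q(z) = √2*z^(5/2) (q(z) = √(2*z)*z² = (√2*√z)*z² = √2*z^(5/2))
b = 1764*I*√21 (b = (√2*(((12 - 11) - 12) - 1*31)^(5/2))/2 = (√2*((1 - 12) - 31)^(5/2))/2 = (√2*(-11 - 31)^(5/2))/2 = (√2*(-42)^(5/2))/2 = (√2*(1764*I*√42))/2 = (3528*I*√21)/2 = 1764*I*√21 ≈ 8083.7*I)
V(O) - b = 70² - 1764*I*√21 = 4900 - 1764*I*√21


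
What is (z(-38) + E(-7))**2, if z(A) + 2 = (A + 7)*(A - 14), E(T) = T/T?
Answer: 2595321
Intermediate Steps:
E(T) = 1
z(A) = -2 + (-14 + A)*(7 + A) (z(A) = -2 + (A + 7)*(A - 14) = -2 + (7 + A)*(-14 + A) = -2 + (-14 + A)*(7 + A))
(z(-38) + E(-7))**2 = ((-100 + (-38)**2 - 7*(-38)) + 1)**2 = ((-100 + 1444 + 266) + 1)**2 = (1610 + 1)**2 = 1611**2 = 2595321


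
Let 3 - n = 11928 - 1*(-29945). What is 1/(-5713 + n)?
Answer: -1/47583 ≈ -2.1016e-5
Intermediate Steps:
n = -41870 (n = 3 - (11928 - 1*(-29945)) = 3 - (11928 + 29945) = 3 - 1*41873 = 3 - 41873 = -41870)
1/(-5713 + n) = 1/(-5713 - 41870) = 1/(-47583) = -1/47583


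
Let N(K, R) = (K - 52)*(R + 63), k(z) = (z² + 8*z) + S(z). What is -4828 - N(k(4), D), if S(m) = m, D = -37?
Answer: -4828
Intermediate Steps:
k(z) = z² + 9*z (k(z) = (z² + 8*z) + z = z² + 9*z)
N(K, R) = (-52 + K)*(63 + R)
-4828 - N(k(4), D) = -4828 - (-3276 - 52*(-37) + 63*(4*(9 + 4)) + (4*(9 + 4))*(-37)) = -4828 - (-3276 + 1924 + 63*(4*13) + (4*13)*(-37)) = -4828 - (-3276 + 1924 + 63*52 + 52*(-37)) = -4828 - (-3276 + 1924 + 3276 - 1924) = -4828 - 1*0 = -4828 + 0 = -4828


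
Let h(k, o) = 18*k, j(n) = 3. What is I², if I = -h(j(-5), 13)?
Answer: 2916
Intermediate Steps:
I = -54 (I = -18*3 = -1*54 = -54)
I² = (-54)² = 2916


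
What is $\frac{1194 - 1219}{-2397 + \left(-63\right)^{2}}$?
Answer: $- \frac{25}{1572} \approx -0.015903$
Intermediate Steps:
$\frac{1194 - 1219}{-2397 + \left(-63\right)^{2}} = - \frac{25}{-2397 + 3969} = - \frac{25}{1572}$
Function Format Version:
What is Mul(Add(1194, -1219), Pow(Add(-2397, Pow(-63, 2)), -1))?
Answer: Rational(-25, 1572) ≈ -0.015903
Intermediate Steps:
Mul(Add(1194, -1219), Pow(Add(-2397, Pow(-63, 2)), -1)) = Mul(-25, Pow(Add(-2397, 3969), -1)) = Mul(-25, Pow(1572, -1)) = Mul(-25, Rational(1, 1572)) = Rational(-25, 1572)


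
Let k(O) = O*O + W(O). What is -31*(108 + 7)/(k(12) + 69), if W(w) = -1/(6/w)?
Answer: -3565/211 ≈ -16.896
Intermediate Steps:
W(w) = -w/6
k(O) = O² - O/6 (k(O) = O*O - O/6 = O² - O/6)
-31*(108 + 7)/(k(12) + 69) = -31*(108 + 7)/(12*(-⅙ + 12) + 69) = -3565/(12*(71/6) + 69) = -3565/(142 + 69) = -3565/211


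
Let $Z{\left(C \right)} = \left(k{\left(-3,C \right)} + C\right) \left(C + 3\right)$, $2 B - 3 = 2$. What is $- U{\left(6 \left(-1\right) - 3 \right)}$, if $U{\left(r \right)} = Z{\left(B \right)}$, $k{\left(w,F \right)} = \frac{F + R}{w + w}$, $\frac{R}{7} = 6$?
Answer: $\frac{649}{24} \approx 27.042$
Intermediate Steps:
$R = 42$ ($R = 7 \cdot 6 = 42$)
$B = \frac{5}{2}$ ($B = \frac{3}{2} + \frac{1}{2} \cdot 2 = \frac{3}{2} + 1 = \frac{5}{2} \approx 2.5$)
$k{\left(w,F \right)} = \frac{42 + F}{2 w}$ ($k{\left(w,F \right)} = \frac{F + 42}{w + w} = \frac{42 + F}{2 w}$)
$Z{\left(C \right)} = \left(-7 + \frac{5 C}{6}\right) \left(3 + C\right)$ ($Z{\left(C \right)} = \left(\frac{42 + C}{2 \left(-3\right)} + C\right) \left(C + 3\right) = \left(\frac{1}{2} \left(- \frac{1}{3}\right) \left(42 + C\right) + C\right) \left(3 + C\right) = \left(\left(-7 - \frac{C}{6}\right) + C\right) \left(3 + C\right) = \left(-7 + \frac{5 C}{6}\right) \left(3 + C\right)$)
$U{\left(r \right)} = - \frac{649}{24}$ ($U{\left(r \right)} = -21 - \frac{45}{4} + \frac{5 \left(\frac{5}{2}\right)^{2}}{6} = -21 - \frac{45}{4} + \frac{5}{6} \cdot \frac{25}{4} = -21 - \frac{45}{4} + \frac{125}{24} = - \frac{649}{24}$)
$- U{\left(6 \left(-1\right) - 3 \right)} = \left(-1\right) \left(- \frac{649}{24}\right) = \frac{649}{24}$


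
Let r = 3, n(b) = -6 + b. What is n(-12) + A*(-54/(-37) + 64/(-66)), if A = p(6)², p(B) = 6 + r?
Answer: 8820/407 ≈ 21.671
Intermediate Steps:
p(B) = 9 (p(B) = 6 + 3 = 9)
A = 81 (A = 9² = 81)
n(-12) + A*(-54/(-37) + 64/(-66)) = (-6 - 12) + 81*(-54/(-37) + 64/(-66)) = -18 + 81*(-54*(-1/37) + 64*(-1/66)) = -18 + 81*(54/37 - 32/33) = -18 + 81*(598/1221) = -18 + 16146/407 = 8820/407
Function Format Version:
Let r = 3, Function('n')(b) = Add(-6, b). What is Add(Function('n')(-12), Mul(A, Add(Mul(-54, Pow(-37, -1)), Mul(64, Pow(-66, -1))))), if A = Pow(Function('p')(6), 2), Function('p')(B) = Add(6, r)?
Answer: Rational(8820, 407) ≈ 21.671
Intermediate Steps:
Function('p')(B) = 9 (Function('p')(B) = Add(6, 3) = 9)
A = 81 (A = Pow(9, 2) = 81)
Add(Function('n')(-12), Mul(A, Add(Mul(-54, Pow(-37, -1)), Mul(64, Pow(-66, -1))))) = Add(Add(-6, -12), Mul(81, Add(Mul(-54, Pow(-37, -1)), Mul(64, Pow(-66, -1))))) = Add(-18, Mul(81, Add(Mul(-54, Rational(-1, 37)), Mul(64, Rational(-1, 66))))) = Add(-18, Mul(81, Add(Rational(54, 37), Rational(-32, 33)))) = Add(-18, Mul(81, Rational(598, 1221))) = Add(-18, Rational(16146, 407)) = Rational(8820, 407)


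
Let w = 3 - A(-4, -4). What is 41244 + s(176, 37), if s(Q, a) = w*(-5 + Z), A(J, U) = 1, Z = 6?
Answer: 41246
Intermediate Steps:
w = 2 (w = 3 - 1*1 = 3 - 1 = 2)
s(Q, a) = 2 (s(Q, a) = 2*(-5 + 6) = 2*1 = 2)
41244 + s(176, 37) = 41244 + 2 = 41246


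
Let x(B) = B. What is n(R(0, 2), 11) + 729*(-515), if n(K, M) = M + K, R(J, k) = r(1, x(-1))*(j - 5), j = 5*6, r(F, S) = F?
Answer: -375399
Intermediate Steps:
j = 30
R(J, k) = 25 (R(J, k) = 1*(30 - 5) = 1*25 = 25)
n(K, M) = K + M
n(R(0, 2), 11) + 729*(-515) = (25 + 11) + 729*(-515) = 36 - 375435 = -375399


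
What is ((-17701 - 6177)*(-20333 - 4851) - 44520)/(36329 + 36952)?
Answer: 601299032/73281 ≈ 8205.4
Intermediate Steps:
((-17701 - 6177)*(-20333 - 4851) - 44520)/(36329 + 36952) = (-23878*(-25184) - 44520)/73281 = (601343552 - 44520)*(1/73281) = 601299032*(1/73281) = 601299032/73281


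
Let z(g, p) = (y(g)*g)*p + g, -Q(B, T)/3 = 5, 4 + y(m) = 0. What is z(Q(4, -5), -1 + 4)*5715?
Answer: 942975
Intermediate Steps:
y(m) = -4 (y(m) = -4 + 0 = -4)
Q(B, T) = -15 (Q(B, T) = -3*5 = -15)
z(g, p) = g - 4*g*p (z(g, p) = (-4*g)*p + g = -4*g*p + g = g - 4*g*p)
z(Q(4, -5), -1 + 4)*5715 = -15*(1 - 4*(-1 + 4))*5715 = -15*(1 - 4*3)*5715 = -15*(1 - 12)*5715 = -15*(-11)*5715 = 165*5715 = 942975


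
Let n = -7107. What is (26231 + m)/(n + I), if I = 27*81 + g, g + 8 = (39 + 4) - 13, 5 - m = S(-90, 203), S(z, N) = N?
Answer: -26033/4898 ≈ -5.3150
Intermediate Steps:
m = -198 (m = 5 - 1*203 = 5 - 203 = -198)
g = 22 (g = -8 + ((39 + 4) - 13) = -8 + (43 - 13) = -8 + 30 = 22)
I = 2209 (I = 27*81 + 22 = 2187 + 22 = 2209)
(26231 + m)/(n + I) = (26231 - 198)/(-7107 + 2209) = 26033/(-4898) = 26033*(-1/4898) = -26033/4898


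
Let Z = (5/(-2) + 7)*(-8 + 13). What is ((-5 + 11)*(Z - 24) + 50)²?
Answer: 1681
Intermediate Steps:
Z = 45/2 (Z = (5*(-½) + 7)*5 = (-5/2 + 7)*5 = (9/2)*5 = 45/2 ≈ 22.500)
((-5 + 11)*(Z - 24) + 50)² = ((-5 + 11)*(45/2 - 24) + 50)² = (6*(-3/2) + 50)² = (-9 + 50)² = 41² = 1681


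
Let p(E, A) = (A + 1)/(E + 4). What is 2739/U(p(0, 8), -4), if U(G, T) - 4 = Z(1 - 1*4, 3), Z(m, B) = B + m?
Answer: 2739/4 ≈ 684.75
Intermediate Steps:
p(E, A) = (1 + A)/(4 + E)
U(G, T) = 4 (U(G, T) = 4 + (3 + (1 - 1*4)) = 4 + (3 + (1 - 4)) = 4 + (3 - 3) = 4 + 0 = 4)
2739/U(p(0, 8), -4) = 2739/4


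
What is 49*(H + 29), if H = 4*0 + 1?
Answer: 1470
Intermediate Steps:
H = 1 (H = 0 + 1 = 1)
49*(H + 29) = 49*(1 + 29) = 49*30 = 1470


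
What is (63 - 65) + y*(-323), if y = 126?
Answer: -40700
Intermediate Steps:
(63 - 65) + y*(-323) = (63 - 65) + 126*(-323) = -2 - 40698 = -40700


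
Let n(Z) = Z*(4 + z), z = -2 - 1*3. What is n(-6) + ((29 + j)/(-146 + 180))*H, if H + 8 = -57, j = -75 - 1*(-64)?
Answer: -483/17 ≈ -28.412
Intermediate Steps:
z = -5 (z = -2 - 3 = -5)
j = -11 (j = -75 + 64 = -11)
H = -65 (H = -8 - 57 = -65)
n(Z) = -Z (n(Z) = Z*(4 - 5) = Z*(-1) = -Z)
n(-6) + ((29 + j)/(-146 + 180))*H = -1*(-6) + ((29 - 11)/(-146 + 180))*(-65) = 6 + (18/34)*(-65) = 6 + (18*(1/34))*(-65) = 6 + (9/17)*(-65) = 6 - 585/17 = -483/17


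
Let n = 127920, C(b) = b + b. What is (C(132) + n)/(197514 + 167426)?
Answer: 32046/91235 ≈ 0.35125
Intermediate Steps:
C(b) = 2*b
(C(132) + n)/(197514 + 167426) = (2*132 + 127920)/(197514 + 167426) = (264 + 127920)/364940 = 128184*(1/364940) = 32046/91235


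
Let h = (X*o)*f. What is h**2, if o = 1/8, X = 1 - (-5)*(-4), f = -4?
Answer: 361/4 ≈ 90.250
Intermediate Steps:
X = -19 (X = 1 - 1*20 = 1 - 20 = -19)
o = 1/8 ≈ 0.12500
h = 19/2 (h = -19*1/8*(-4) = -19/8*(-4) = 19/2 ≈ 9.5000)
h**2 = (19/2)**2 = 361/4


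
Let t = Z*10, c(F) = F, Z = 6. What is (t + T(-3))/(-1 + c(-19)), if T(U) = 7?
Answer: -67/20 ≈ -3.3500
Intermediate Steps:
t = 60 (t = 6*10 = 60)
(t + T(-3))/(-1 + c(-19)) = (60 + 7)/(-1 - 19) = 67/(-20) = 67*(-1/20) = -67/20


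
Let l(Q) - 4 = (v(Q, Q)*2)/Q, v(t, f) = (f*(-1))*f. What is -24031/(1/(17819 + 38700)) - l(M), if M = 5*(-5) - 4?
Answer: -1358208151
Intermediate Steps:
v(t, f) = -f² (v(t, f) = (-f)*f = -f²)
M = -29 (M = -25 - 4 = -29)
l(Q) = 4 - 2*Q (l(Q) = 4 + (-Q²*2)/Q = 4 + (-2*Q²)/Q = 4 - 2*Q)
-24031/(1/(17819 + 38700)) - l(M) = -24031/(1/(17819 + 38700)) - (4 - 2*(-29)) = -24031/(1/56519) - (4 + 58) = -24031/1/56519 - 1*62 = -24031*56519 - 62 = -1358208089 - 62 = -1358208151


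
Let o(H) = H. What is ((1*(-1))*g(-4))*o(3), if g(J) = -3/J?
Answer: -9/4 ≈ -2.2500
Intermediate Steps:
((1*(-1))*g(-4))*o(3) = ((1*(-1))*(-3/(-4)))*3 = -(-3)*(-1)/4*3 = -1*3/4*3 = -3/4*3 = -9/4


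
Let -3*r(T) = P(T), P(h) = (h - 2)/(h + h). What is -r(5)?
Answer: 1/10 ≈ 0.10000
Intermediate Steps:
P(h) = (-2 + h)/(2*h) (P(h) = (-2 + h)/((2*h)) = (-2 + h)*(1/(2*h)) = (-2 + h)/(2*h))
r(T) = -(-2 + T)/(6*T)
-r(5) = -(2 - 1*5)/(6*5) = -(2 - 5)/(6*5) = -(-3)/(6*5) = -1*(-1/10) = 1/10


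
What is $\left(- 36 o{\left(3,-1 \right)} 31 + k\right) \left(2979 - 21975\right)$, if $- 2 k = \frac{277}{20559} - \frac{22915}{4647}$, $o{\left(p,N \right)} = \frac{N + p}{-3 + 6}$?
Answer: $\frac{149530428170076}{10615297} \approx 1.4086 \cdot 10^{7}$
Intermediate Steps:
$o{\left(p,N \right)} = \frac{N}{3} + \frac{p}{3}$ ($o{\left(p,N \right)} = \frac{N + p}{3} = \left(N + p\right) \frac{1}{3} = \frac{N}{3} + \frac{p}{3}$)
$k = \frac{26101237}{10615297}$ ($k = - \frac{\frac{277}{20559} - \frac{22915}{4647}}{2} = \left(- \frac{1}{2}\right) \left(- \frac{52202474}{10615297}\right) = \frac{26101237}{10615297} \approx 2.4588$)
$\left(- 36 o{\left(3,-1 \right)} 31 + k\right) \left(2979 - 21975\right) = \left(- 36 \left(\frac{1}{3} \left(-1\right) + \frac{1}{3} \cdot 3\right) 31 + \frac{26101237}{10615297}\right) \left(2979 - 21975\right) = \left(- 36 \left(- \frac{1}{3} + 1\right) 31 + \frac{26101237}{10615297}\right) \left(-18996\right) = \left(\left(-36\right) \frac{2}{3} \cdot 31 + \frac{26101237}{10615297}\right) \left(-18996\right) = \left(\left(-24\right) 31 + \frac{26101237}{10615297}\right) \left(-18996\right) = \left(-744 + \frac{26101237}{10615297}\right) \left(-18996\right) = \left(- \frac{7871679731}{10615297}\right) \left(-18996\right) = \frac{149530428170076}{10615297}$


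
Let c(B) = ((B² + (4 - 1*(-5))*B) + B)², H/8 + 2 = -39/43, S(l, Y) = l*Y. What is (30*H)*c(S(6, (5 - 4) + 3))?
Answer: -19975680000/43 ≈ -4.6455e+8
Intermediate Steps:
S(l, Y) = Y*l
H = -1000/43 (H = -16 + 8*(-39/43) = -16 - 312/43 = -1000/43 ≈ -23.256)
c(B) = (B² + 10*B)² (c(B) = ((B² + (4 + 5)*B) + B)² = ((B² + 9*B) + B)² = (B² + 10*B)²)
(30*H)*c(S(6, (5 - 4) + 3)) = (30*(-1000/43))*((((5 - 4) + 3)*6)²*(10 + ((5 - 4) + 3)*6)²) = -30000*((1 + 3)*6)²*(10 + (1 + 3)*6)²/43 = -30000*(4*6)²*(10 + 4*6)²/43 = -30000*24²*(10 + 24)²/43 = -17280000*34²/43 = -17280000*1156/43 = -30000/43*665856 = -19975680000/43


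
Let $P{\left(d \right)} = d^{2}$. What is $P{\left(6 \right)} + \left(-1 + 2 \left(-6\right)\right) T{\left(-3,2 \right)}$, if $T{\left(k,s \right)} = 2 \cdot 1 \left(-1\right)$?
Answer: $62$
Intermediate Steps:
$T{\left(k,s \right)} = -2$ ($T{\left(k,s \right)} = 2 \left(-1\right) = -2$)
$P{\left(6 \right)} + \left(-1 + 2 \left(-6\right)\right) T{\left(-3,2 \right)} = 6^{2} + \left(-1 + 2 \left(-6\right)\right) \left(-2\right) = 36 + \left(-1 - 12\right) \left(-2\right) = 36 - -26 = 36 + 26 = 62$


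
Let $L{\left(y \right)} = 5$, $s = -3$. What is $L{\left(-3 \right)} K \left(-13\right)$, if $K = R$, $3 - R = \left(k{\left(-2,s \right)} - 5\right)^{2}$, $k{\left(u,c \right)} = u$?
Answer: $2990$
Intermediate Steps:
$R = -46$ ($R = 3 - \left(-2 - 5\right)^{2} = 3 - \left(-7\right)^{2} = 3 - 49 = -46$)
$K = -46$
$L{\left(-3 \right)} K \left(-13\right) = 5 \left(-46\right) \left(-13\right) = \left(-230\right) \left(-13\right) = 2990$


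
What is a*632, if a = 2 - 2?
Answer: 0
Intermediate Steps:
a = 0
a*632 = 0*632 = 0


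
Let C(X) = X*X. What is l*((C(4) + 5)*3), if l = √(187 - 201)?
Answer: 63*I*√14 ≈ 235.72*I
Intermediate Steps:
C(X) = X²
l = I*√14 (l = √(-14) = I*√14 ≈ 3.7417*I)
l*((C(4) + 5)*3) = (I*√14)*((4² + 5)*3) = (I*√14)*((16 + 5)*3) = (I*√14)*(21*3) = (I*√14)*63 = 63*I*√14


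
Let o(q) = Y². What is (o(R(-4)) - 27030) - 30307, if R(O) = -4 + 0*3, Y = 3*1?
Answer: -57328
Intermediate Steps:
Y = 3
R(O) = -4 (R(O) = -4 + 0 = -4)
o(q) = 9 (o(q) = 3² = 9)
(o(R(-4)) - 27030) - 30307 = (9 - 27030) - 30307 = -27021 - 30307 = -57328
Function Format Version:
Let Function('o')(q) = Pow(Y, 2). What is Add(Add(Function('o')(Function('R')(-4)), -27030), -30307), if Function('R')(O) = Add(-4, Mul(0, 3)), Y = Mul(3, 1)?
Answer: -57328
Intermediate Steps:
Y = 3
Function('R')(O) = -4 (Function('R')(O) = Add(-4, 0) = -4)
Function('o')(q) = 9 (Function('o')(q) = Pow(3, 2) = 9)
Add(Add(Function('o')(Function('R')(-4)), -27030), -30307) = Add(Add(9, -27030), -30307) = Add(-27021, -30307) = -57328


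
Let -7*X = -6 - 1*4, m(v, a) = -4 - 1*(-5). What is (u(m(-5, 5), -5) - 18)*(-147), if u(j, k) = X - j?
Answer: 2583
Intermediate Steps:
m(v, a) = 1 (m(v, a) = -4 + 5 = 1)
X = 10/7 (X = -(-6 - 1*4)/7 = -(-6 - 4)/7 = -1/7*(-10) = 10/7 ≈ 1.4286)
u(j, k) = 10/7 - j
(u(m(-5, 5), -5) - 18)*(-147) = ((10/7 - 1*1) - 18)*(-147) = ((10/7 - 1) - 18)*(-147) = (3/7 - 18)*(-147) = -123/7*(-147) = 2583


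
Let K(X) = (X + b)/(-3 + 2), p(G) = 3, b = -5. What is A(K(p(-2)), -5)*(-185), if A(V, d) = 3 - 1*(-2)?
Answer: -925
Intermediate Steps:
K(X) = 5 - X (K(X) = (X - 5)/(-3 + 2) = (-5 + X)/(-1) = (-5 + X)*(-1) = 5 - X)
A(V, d) = 5 (A(V, d) = 3 + 2 = 5)
A(K(p(-2)), -5)*(-185) = 5*(-185) = -925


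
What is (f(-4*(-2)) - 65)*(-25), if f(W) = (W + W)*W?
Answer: -1575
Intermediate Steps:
f(W) = 2*W**2 (f(W) = (2*W)*W = 2*W**2)
(f(-4*(-2)) - 65)*(-25) = (2*(-4*(-2))**2 - 65)*(-25) = (2*8**2 - 65)*(-25) = (2*64 - 65)*(-25) = (128 - 65)*(-25) = 63*(-25) = -1575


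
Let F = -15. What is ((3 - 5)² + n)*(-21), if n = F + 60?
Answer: -1029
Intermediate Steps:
n = 45 (n = -15 + 60 = 45)
((3 - 5)² + n)*(-21) = ((3 - 5)² + 45)*(-21) = ((-2)² + 45)*(-21) = (4 + 45)*(-21) = 49*(-21) = -1029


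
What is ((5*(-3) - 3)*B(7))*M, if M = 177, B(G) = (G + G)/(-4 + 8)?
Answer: -11151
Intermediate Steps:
B(G) = G/2 (B(G) = (2*G)/4 = (2*G)*(¼) = G/2)
((5*(-3) - 3)*B(7))*M = ((5*(-3) - 3)*((½)*7))*177 = ((-15 - 3)*(7/2))*177 = -18*7/2*177 = -63*177 = -11151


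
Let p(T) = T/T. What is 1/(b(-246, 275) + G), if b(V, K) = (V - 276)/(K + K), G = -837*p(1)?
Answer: -275/230436 ≈ -0.0011934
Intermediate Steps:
p(T) = 1
G = -837 (G = -837*1 = -837)
b(V, K) = (-276 + V)/(2*K) (b(V, K) = (-276 + V)/((2*K)) = (-276 + V)*(1/(2*K)) = (-276 + V)/(2*K))
1/(b(-246, 275) + G) = 1/((1/2)*(-276 - 246)/275 - 837) = 1/((1/2)*(1/275)*(-522) - 837) = 1/(-261/275 - 837) = 1/(-230436/275) = -275/230436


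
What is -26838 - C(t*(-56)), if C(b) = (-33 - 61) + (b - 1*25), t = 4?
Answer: -26495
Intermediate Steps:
C(b) = -119 + b (C(b) = -94 + (b - 25) = -94 + (-25 + b) = -119 + b)
-26838 - C(t*(-56)) = -26838 - (-119 + 4*(-56)) = -26838 - (-119 - 224) = -26838 - 1*(-343) = -26838 + 343 = -26495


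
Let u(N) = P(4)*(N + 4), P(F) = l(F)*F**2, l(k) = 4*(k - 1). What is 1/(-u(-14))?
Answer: 1/1920 ≈ 0.00052083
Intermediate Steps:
l(k) = -4 + 4*k (l(k) = 4*(-1 + k) = -4 + 4*k)
P(F) = F**2*(-4 + 4*F) (P(F) = (-4 + 4*F)*F**2 = F**2*(-4 + 4*F))
u(N) = 768 + 192*N (u(N) = (4*4**2*(-1 + 4))*(N + 4) = (4*16*3)*(4 + N) = 192*(4 + N) = 768 + 192*N)
1/(-u(-14)) = 1/(-(768 + 192*(-14))) = 1/(-(768 - 2688)) = 1/(-1*(-1920)) = 1/1920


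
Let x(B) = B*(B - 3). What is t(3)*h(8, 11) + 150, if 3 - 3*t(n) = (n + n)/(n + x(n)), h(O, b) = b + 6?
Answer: 467/3 ≈ 155.67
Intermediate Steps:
x(B) = B*(-3 + B)
h(O, b) = 6 + b
t(n) = 1 - 2*n/(3*(n + n*(-3 + n))) (t(n) = 1 - (n + n)/(3*(n + n*(-3 + n))) = 1 - 2*n/(3*(n + n*(-3 + n))))
t(3)*h(8, 11) + 150 = ((-8/3 + 3)/(-2 + 3))*(6 + 11) + 150 = ((⅓)/1)*17 + 150 = (1*(⅓))*17 + 150 = (⅓)*17 + 150 = 17/3 + 150 = 467/3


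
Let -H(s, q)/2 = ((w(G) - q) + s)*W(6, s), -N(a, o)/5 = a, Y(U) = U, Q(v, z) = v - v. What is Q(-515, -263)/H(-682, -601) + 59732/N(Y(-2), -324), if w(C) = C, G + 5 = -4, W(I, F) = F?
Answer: 29866/5 ≈ 5973.2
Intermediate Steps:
G = -9 (G = -5 - 4 = -9)
Q(v, z) = 0
N(a, o) = -5*a
H(s, q) = -2*s*(-9 + s - q) (H(s, q) = -2*((-9 - q) + s)*s = -2*(-9 + s - q)*s = -2*s*(-9 + s - q))
Q(-515, -263)/H(-682, -601) + 59732/N(Y(-2), -324) = 0/((2*(-682)*(9 - 601 - 1*(-682)))) + 59732/((-5*(-2))) = 0/((2*(-682)*(9 - 601 + 682))) + 59732/10 = 0/((2*(-682)*90)) + 59732*(1/10) = 0/(-122760) + 29866/5 = 0*(-1/122760) + 29866/5 = 0 + 29866/5 = 29866/5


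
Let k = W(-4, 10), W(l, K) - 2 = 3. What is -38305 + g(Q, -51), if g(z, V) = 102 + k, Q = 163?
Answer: -38198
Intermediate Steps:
W(l, K) = 5 (W(l, K) = 2 + 3 = 5)
k = 5
g(z, V) = 107 (g(z, V) = 102 + 5 = 107)
-38305 + g(Q, -51) = -38305 + 107 = -38198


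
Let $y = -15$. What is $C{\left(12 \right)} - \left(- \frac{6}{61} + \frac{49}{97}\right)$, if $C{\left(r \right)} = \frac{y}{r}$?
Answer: $- \frac{39213}{23668} \approx -1.6568$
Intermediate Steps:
$C{\left(r \right)} = - \frac{15}{r}$
$C{\left(12 \right)} - \left(- \frac{6}{61} + \frac{49}{97}\right) = - \frac{15}{12} - \left(- \frac{6}{61} + \frac{49}{97}\right) = \left(-15\right) \frac{1}{12} - \frac{2407}{5917} = - \frac{5}{4} + \left(\frac{6}{61} - \frac{49}{97}\right) = - \frac{5}{4} - \frac{2407}{5917} = - \frac{39213}{23668}$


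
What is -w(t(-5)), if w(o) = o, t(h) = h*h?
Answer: -25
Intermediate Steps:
t(h) = h**2
-w(t(-5)) = -1*(-5)**2 = -1*25 = -25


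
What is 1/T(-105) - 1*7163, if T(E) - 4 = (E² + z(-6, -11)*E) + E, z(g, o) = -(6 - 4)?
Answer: -79752841/11134 ≈ -7163.0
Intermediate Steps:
z(g, o) = -2 (z(g, o) = -1*2 = -2)
T(E) = 4 + E² - E (T(E) = 4 + ((E² - 2*E) + E) = 4 + (E² - E) = 4 + E² - E)
1/T(-105) - 1*7163 = 1/(4 + (-105)² - 1*(-105)) - 1*7163 = 1/(4 + 11025 + 105) - 7163 = 1/11134 - 7163 = -79752841/11134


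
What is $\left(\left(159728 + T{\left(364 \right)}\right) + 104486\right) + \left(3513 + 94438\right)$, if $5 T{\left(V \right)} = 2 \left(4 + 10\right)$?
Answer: $\frac{1810853}{5} \approx 3.6217 \cdot 10^{5}$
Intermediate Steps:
$T{\left(V \right)} = \frac{28}{5}$ ($T{\left(V \right)} = \frac{2 \left(4 + 10\right)}{5} = \frac{2 \cdot 14}{5} = \frac{1}{5} \cdot 28 = \frac{28}{5}$)
$\left(\left(159728 + T{\left(364 \right)}\right) + 104486\right) + \left(3513 + 94438\right) = \left(\left(159728 + \frac{28}{5}\right) + 104486\right) + \left(3513 + 94438\right) = \left(\frac{798668}{5} + 104486\right) + 97951 = \frac{1321098}{5} + 97951 = \frac{1810853}{5}$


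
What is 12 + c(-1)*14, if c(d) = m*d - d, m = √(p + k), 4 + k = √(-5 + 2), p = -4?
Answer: 26 - 14*√(-8 + I*√3) ≈ 21.738 - 39.827*I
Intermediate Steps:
k = -4 + I*√3 (k = -4 + √(-5 + 2) = -4 + √(-3) = -4 + I*√3 ≈ -4.0 + 1.732*I)
m = √(-8 + I*√3) (m = √(-4 + (-4 + I*√3)) = √(-8 + I*√3) ≈ 0.30443 + 2.8448*I)
c(d) = -d + d*√(-8 + I*√3) (c(d) = √(-8 + I*√3)*d - d = d*√(-8 + I*√3) - d = -d + d*√(-8 + I*√3))
12 + c(-1)*14 = 12 - (-1 + √(-8 + I*√3))*14 = 12 + (1 - √(-8 + I*√3))*14 = 12 + (14 - 14*√(-8 + I*√3)) = 26 - 14*√(-8 + I*√3)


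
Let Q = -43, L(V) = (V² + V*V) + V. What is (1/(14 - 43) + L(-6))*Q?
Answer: -82259/29 ≈ -2836.5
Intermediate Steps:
L(V) = V + 2*V² (L(V) = (V² + V²) + V = 2*V² + V = V + 2*V²)
(1/(14 - 43) + L(-6))*Q = (1/(14 - 43) - 6*(1 + 2*(-6)))*(-43) = (1/(-29) - 6*(1 - 12))*(-43) = (-1/29 - 6*(-11))*(-43) = (-1/29 + 66)*(-43) = (1913/29)*(-43) = -82259/29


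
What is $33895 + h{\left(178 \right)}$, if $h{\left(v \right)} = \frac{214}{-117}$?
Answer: $\frac{3965501}{117} \approx 33893.0$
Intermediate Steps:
$h{\left(v \right)} = - \frac{214}{117}$ ($h{\left(v \right)} = 214 \left(- \frac{1}{117}\right) = - \frac{214}{117}$)
$33895 + h{\left(178 \right)} = 33895 - \frac{214}{117} = \frac{3965501}{117}$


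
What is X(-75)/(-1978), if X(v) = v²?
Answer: -5625/1978 ≈ -2.8438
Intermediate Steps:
X(-75)/(-1978) = (-75)²/(-1978) = 5625*(-1/1978) = -5625/1978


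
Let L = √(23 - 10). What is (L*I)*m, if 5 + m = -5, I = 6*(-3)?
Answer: 180*√13 ≈ 649.00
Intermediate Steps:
I = -18
m = -10 (m = -5 - 5 = -10)
L = √13 ≈ 3.6056
(L*I)*m = (√13*(-18))*(-10) = -18*√13*(-10) = 180*√13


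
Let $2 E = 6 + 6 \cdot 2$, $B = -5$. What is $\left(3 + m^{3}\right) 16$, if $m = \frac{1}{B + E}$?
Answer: $\frac{193}{4} \approx 48.25$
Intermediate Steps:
$E = 9$ ($E = \frac{6 + 6 \cdot 2}{2} = \frac{6 + 12}{2} = \frac{1}{2} \cdot 18 = 9$)
$m = \frac{1}{4}$ ($m = \frac{1}{-5 + 9} = \frac{1}{4} \approx 0.25$)
$\left(3 + m^{3}\right) 16 = \left(3 + \left(\frac{1}{4}\right)^{3}\right) 16 = \left(3 + \frac{1}{64}\right) 16 = \frac{193}{64} \cdot 16 = \frac{193}{4}$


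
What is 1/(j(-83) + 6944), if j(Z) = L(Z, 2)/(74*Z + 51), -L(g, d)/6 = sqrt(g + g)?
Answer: 32203043908/223617936897899 - 18273*I*sqrt(166)/894471747591596 ≈ 0.00014401 - 2.6321e-10*I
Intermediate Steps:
L(g, d) = -6*sqrt(2)*sqrt(g) (L(g, d) = -6*sqrt(g + g) = -6*sqrt(2)*sqrt(g))
j(Z) = -6*sqrt(2)*sqrt(Z)/(51 + 74*Z) (j(Z) = (-6*sqrt(2)*sqrt(Z))/(74*Z + 51) = (-6*sqrt(2)*sqrt(Z))/(51 + 74*Z) = -6*sqrt(2)*sqrt(Z)/(51 + 74*Z))
1/(j(-83) + 6944) = 1/(-6*sqrt(2)*sqrt(-83)/(51 + 74*(-83)) + 6944) = 1/(-6*sqrt(2)*I*sqrt(83)/(51 - 6142) + 6944) = 1/(-6*sqrt(2)*I*sqrt(83)/(-6091) + 6944) = 1/(-6*sqrt(2)*I*sqrt(83)*(-1/6091) + 6944) = 1/(6*I*sqrt(166)/6091 + 6944) = 1/(6944 + 6*I*sqrt(166)/6091)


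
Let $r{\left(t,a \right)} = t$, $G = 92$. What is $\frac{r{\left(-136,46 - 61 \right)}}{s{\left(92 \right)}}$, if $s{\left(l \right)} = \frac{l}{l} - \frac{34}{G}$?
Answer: $- \frac{6256}{29} \approx -215.72$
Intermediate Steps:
$s{\left(l \right)} = \frac{29}{46}$ ($s{\left(l \right)} = \frac{l}{l} - \frac{34}{92} = 1 - \frac{17}{46} = \frac{29}{46}$)
$\frac{r{\left(-136,46 - 61 \right)}}{s{\left(92 \right)}} = - \frac{136}{\frac{29}{46}} = \left(-136\right) \frac{46}{29} = - \frac{6256}{29}$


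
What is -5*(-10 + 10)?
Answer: 0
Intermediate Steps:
-5*(-10 + 10) = -5*0 = 0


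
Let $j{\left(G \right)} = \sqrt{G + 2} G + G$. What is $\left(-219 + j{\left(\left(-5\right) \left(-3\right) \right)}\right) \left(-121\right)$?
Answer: $24684 - 1815 \sqrt{17} \approx 17201.0$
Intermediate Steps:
$j{\left(G \right)} = G + G \sqrt{2 + G}$ ($j{\left(G \right)} = \sqrt{2 + G} G + G = G \sqrt{2 + G} + G = G + G \sqrt{2 + G}$)
$\left(-219 + j{\left(\left(-5\right) \left(-3\right) \right)}\right) \left(-121\right) = \left(-219 + \left(-5\right) \left(-3\right) \left(1 + \sqrt{2 - -15}\right)\right) \left(-121\right) = \left(-219 + 15 \left(1 + \sqrt{2 + 15}\right)\right) \left(-121\right) = \left(-219 + 15 \left(1 + \sqrt{17}\right)\right) \left(-121\right) = \left(-219 + \left(15 + 15 \sqrt{17}\right)\right) \left(-121\right) = \left(-204 + 15 \sqrt{17}\right) \left(-121\right) = 24684 - 1815 \sqrt{17}$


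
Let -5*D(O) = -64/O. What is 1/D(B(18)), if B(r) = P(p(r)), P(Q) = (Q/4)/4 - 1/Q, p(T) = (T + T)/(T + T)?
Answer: -75/1024 ≈ -0.073242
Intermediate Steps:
p(T) = 1 (p(T) = (2*T)/((2*T)) = (2*T)*(1/(2*T)) = 1)
P(Q) = -1/Q + Q/16 (P(Q) = (Q*(1/4))*(1/4) - 1/Q = (Q/4)*(1/4) - 1/Q = Q/16 - 1/Q = -1/Q + Q/16)
B(r) = -15/16 (B(r) = -1/1 + (1/16)*1 = -1*1 + 1/16 = -1 + 1/16 = -15/16)
D(O) = 64/(5*O) (D(O) = -(-64)/(5*O) = 64/(5*O))
1/D(B(18)) = 1/(64/(5*(-15/16))) = 1/((64/5)*(-16/15)) = 1/(-1024/75) = -75/1024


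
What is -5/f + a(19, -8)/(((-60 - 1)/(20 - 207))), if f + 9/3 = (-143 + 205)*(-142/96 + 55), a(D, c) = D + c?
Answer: 163661999/4853587 ≈ 33.720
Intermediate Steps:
f = 79567/24 (f = -3 + (-143 + 205)*(-142/96 + 55) = -3 + 62*(-142*1/96 + 55) = -3 + 62*(-71/48 + 55) = -3 + 62*(2569/48) = -3 + 79639/24 = 79567/24 ≈ 3315.3)
-5/f + a(19, -8)/(((-60 - 1)/(20 - 207))) = -5/79567/24 + (19 - 8)/(((-60 - 1)/(20 - 207))) = -5*24/79567 + 11/((-61/(-187))) = -120/79567 + 11/((-61*(-1/187))) = -120/79567 + 11/(61/187) = -120/79567 + 11*(187/61) = -120/79567 + 2057/61 = 163661999/4853587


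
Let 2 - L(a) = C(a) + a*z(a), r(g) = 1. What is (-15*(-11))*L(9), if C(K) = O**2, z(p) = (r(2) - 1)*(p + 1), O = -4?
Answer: -2310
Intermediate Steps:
z(p) = 0 (z(p) = (1 - 1)*(p + 1) = 0*(1 + p) = 0)
C(K) = 16 (C(K) = (-4)**2 = 16)
L(a) = -14 (L(a) = 2 - (16 + a*0) = 2 - (16 + 0) = 2 - 1*16 = 2 - 16 = -14)
(-15*(-11))*L(9) = -15*(-11)*(-14) = 165*(-14) = -2310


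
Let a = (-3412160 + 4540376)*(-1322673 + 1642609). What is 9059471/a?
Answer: 9059471/360956914176 ≈ 2.5098e-5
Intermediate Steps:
a = 360956914176 (a = 1128216*319936 = 360956914176)
9059471/a = 9059471/360956914176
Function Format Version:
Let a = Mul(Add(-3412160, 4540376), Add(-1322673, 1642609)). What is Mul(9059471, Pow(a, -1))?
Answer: Rational(9059471, 360956914176) ≈ 2.5098e-5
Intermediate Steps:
a = 360956914176 (a = Mul(1128216, 319936) = 360956914176)
Mul(9059471, Pow(a, -1)) = Mul(9059471, Pow(360956914176, -1)) = Mul(9059471, Rational(1, 360956914176)) = Rational(9059471, 360956914176)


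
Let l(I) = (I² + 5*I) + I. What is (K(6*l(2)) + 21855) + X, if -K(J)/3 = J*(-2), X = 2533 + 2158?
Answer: 27122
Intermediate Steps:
l(I) = I² + 6*I
X = 4691
K(J) = 6*J (K(J) = -3*J*(-2) = -(-6)*J = 6*J)
(K(6*l(2)) + 21855) + X = (6*(6*(2*(6 + 2))) + 21855) + 4691 = (6*(6*(2*8)) + 21855) + 4691 = (6*(6*16) + 21855) + 4691 = (6*96 + 21855) + 4691 = (576 + 21855) + 4691 = 22431 + 4691 = 27122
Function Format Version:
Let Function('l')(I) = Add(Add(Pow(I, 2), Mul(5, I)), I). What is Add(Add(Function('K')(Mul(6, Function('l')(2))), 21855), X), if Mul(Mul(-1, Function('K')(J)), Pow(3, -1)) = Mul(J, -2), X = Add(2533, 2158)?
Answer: 27122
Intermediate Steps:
Function('l')(I) = Add(Pow(I, 2), Mul(6, I))
X = 4691
Function('K')(J) = Mul(6, J) (Function('K')(J) = Mul(-3, Mul(J, -2)) = Mul(-3, Mul(-2, J)) = Mul(6, J))
Add(Add(Function('K')(Mul(6, Function('l')(2))), 21855), X) = Add(Add(Mul(6, Mul(6, Mul(2, Add(6, 2)))), 21855), 4691) = Add(Add(Mul(6, Mul(6, Mul(2, 8))), 21855), 4691) = Add(Add(Mul(6, Mul(6, 16)), 21855), 4691) = Add(Add(Mul(6, 96), 21855), 4691) = Add(Add(576, 21855), 4691) = Add(22431, 4691) = 27122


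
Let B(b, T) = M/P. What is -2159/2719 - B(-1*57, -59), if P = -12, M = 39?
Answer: 26711/10876 ≈ 2.4560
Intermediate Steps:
B(b, T) = -13/4 (B(b, T) = 39/(-12) = 39*(-1/12) = -13/4)
-2159/2719 - B(-1*57, -59) = -2159/2719 - 1*(-13/4) = -2159*1/2719 + 13/4 = -2159/2719 + 13/4 = 26711/10876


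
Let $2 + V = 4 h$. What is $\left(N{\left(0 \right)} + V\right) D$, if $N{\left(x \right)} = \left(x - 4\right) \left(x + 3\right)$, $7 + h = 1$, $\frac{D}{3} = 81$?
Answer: $-9234$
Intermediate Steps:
$D = 243$ ($D = 3 \cdot 81 = 243$)
$h = -6$ ($h = -7 + 1 = -6$)
$N{\left(x \right)} = \left(-4 + x\right) \left(3 + x\right)$
$V = -26$ ($V = -2 + 4 \left(-6\right) = -2 - 24 = -26$)
$\left(N{\left(0 \right)} + V\right) D = \left(\left(-12 + 0^{2} - 0\right) - 26\right) 243 = \left(\left(-12 + 0 + 0\right) - 26\right) 243 = \left(-12 - 26\right) 243 = \left(-38\right) 243 = -9234$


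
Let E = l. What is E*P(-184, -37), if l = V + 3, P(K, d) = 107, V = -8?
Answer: -535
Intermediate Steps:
l = -5 (l = -8 + 3 = -5)
E = -5
E*P(-184, -37) = -5*107 = -535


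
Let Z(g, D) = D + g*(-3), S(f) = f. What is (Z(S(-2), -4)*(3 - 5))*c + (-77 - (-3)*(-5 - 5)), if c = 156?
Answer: -731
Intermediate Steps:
Z(g, D) = D - 3*g
(Z(S(-2), -4)*(3 - 5))*c + (-77 - (-3)*(-5 - 5)) = ((-4 - 3*(-2))*(3 - 5))*156 + (-77 - (-3)*(-5 - 5)) = ((-4 + 6)*(-2))*156 + (-77 - (-3)*(-10)) = (2*(-2))*156 + (-77 - 1*30) = -4*156 + (-77 - 30) = -624 - 107 = -731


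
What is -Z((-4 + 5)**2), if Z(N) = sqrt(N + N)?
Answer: -sqrt(2) ≈ -1.4142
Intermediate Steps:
Z(N) = sqrt(2)*sqrt(N) (Z(N) = sqrt(2*N) = sqrt(2)*sqrt(N))
-Z((-4 + 5)**2) = -sqrt(2)*sqrt((-4 + 5)**2) = -sqrt(2)*sqrt(1**2) = -sqrt(2)*sqrt(1) = -sqrt(2)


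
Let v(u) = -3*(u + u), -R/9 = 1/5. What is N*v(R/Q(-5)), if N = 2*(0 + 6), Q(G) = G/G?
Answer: 648/5 ≈ 129.60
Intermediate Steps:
Q(G) = 1
R = -9/5 ≈ -1.8000
v(u) = -6*u
N = 12 (N = 2*6 = 12)
N*v(R/Q(-5)) = 12*(-(-54)/(5*1)) = 12*(-(-54)/5) = 12*(-6*(-9/5)) = 12*(54/5) = 648/5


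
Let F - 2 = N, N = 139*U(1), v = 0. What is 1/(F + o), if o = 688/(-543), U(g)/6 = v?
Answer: 543/398 ≈ 1.3643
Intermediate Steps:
U(g) = 0 (U(g) = 6*0 = 0)
o = -688/543 (o = 688*(-1/543) = -688/543 ≈ -1.2670)
N = 0 (N = 139*0 = 0)
F = 2 (F = 2 + 0 = 2)
1/(F + o) = 1/(2 - 688/543) = 1/(398/543) = 543/398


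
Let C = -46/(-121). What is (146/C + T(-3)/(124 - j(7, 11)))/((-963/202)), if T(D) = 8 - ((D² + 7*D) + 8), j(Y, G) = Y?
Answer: -69604958/863811 ≈ -80.579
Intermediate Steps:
C = 46/121 (C = -46*(-1/121) = 46/121 ≈ 0.38017)
T(D) = -D² - 7*D (T(D) = 8 - (8 + D² + 7*D) = 8 + (-8 - D² - 7*D) = -D² - 7*D)
(146/C + T(-3)/(124 - j(7, 11)))/((-963/202)) = (146/(46/121) + (-1*(-3)*(7 - 3))/(124 - 1*7))/((-963/202)) = (146*(121/46) + (-1*(-3)*4)/(124 - 7))/((-963*1/202)) = (8833/23 + 12/117)/(-963/202) = (8833/23 + 12*(1/117))*(-202/963) = (8833/23 + 4/39)*(-202/963) = (344579/897)*(-202/963) = -69604958/863811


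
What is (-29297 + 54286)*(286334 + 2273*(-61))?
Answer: 3690400509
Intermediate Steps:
(-29297 + 54286)*(286334 + 2273*(-61)) = 24989*(286334 - 138653) = 24989*147681 = 3690400509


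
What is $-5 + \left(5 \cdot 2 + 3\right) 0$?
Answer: $-5$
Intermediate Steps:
$-5 + \left(5 \cdot 2 + 3\right) 0 = -5 + \left(10 + 3\right) 0 = -5 + 13 \cdot 0 = -5 + 0 = -5$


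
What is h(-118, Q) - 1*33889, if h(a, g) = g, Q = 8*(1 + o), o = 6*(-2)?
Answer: -33977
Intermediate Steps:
o = -12
Q = -88 (Q = 8*(1 - 12) = 8*(-11) = -88)
h(-118, Q) - 1*33889 = -88 - 1*33889 = -88 - 33889 = -33977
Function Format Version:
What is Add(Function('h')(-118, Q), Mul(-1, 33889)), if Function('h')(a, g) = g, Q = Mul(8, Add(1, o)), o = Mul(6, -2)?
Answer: -33977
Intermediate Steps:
o = -12
Q = -88 (Q = Mul(8, Add(1, -12)) = Mul(8, -11) = -88)
Add(Function('h')(-118, Q), Mul(-1, 33889)) = Add(-88, Mul(-1, 33889)) = Add(-88, -33889) = -33977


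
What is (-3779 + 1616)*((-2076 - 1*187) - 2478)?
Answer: 10254783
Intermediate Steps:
(-3779 + 1616)*((-2076 - 1*187) - 2478) = -2163*((-2076 - 187) - 2478) = -2163*(-2263 - 2478) = -2163*(-4741) = 10254783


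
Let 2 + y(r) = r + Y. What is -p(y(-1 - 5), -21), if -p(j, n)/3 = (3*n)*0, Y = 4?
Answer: 0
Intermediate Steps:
y(r) = 2 + r (y(r) = -2 + (r + 4) = -2 + (4 + r) = 2 + r)
p(j, n) = 0 (p(j, n) = -3*3*n*0 = -3*0 = 0)
-p(y(-1 - 5), -21) = -1*0 = 0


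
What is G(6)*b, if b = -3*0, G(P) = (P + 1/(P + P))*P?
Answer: 0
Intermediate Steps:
G(P) = P*(P + 1/(2*P)) (G(P) = (P + 1/(2*P))*P = P*(P + 1/(2*P)))
b = 0
G(6)*b = (½ + 6²)*0 = (½ + 36)*0 = (73/2)*0 = 0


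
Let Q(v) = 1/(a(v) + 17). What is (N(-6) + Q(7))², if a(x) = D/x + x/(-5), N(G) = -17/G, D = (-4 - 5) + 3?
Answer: 249001/29584 ≈ 8.4167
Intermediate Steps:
D = -6 (D = -9 + 3 = -6)
a(x) = -6/x - x/5 (a(x) = -6/x + x/(-5) = -6/x + x*(-⅕) = -6/x - x/5)
Q(v) = 1/(17 - 6/v - v/5) (Q(v) = 1/((-6/v - v/5) + 17) = 1/(17 - 6/v - v/5))
(N(-6) + Q(7))² = (-17/(-6) - 5*7/(30 + 7*(-85 + 7)))² = (-17*(-⅙) - 5*7/(30 + 7*(-78)))² = (17/6 - 5*7/(30 - 546))² = (17/6 - 5*7/(-516))² = (17/6 - 5*7*(-1/516))² = (17/6 + 35/516)² = (499/172)² = 249001/29584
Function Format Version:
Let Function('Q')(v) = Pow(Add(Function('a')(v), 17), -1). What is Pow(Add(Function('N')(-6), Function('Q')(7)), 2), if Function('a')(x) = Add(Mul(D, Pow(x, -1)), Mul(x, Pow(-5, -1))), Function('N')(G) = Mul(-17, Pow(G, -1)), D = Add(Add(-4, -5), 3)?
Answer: Rational(249001, 29584) ≈ 8.4167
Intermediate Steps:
D = -6 (D = Add(-9, 3) = -6)
Function('a')(x) = Add(Mul(-6, Pow(x, -1)), Mul(Rational(-1, 5), x)) (Function('a')(x) = Add(Mul(-6, Pow(x, -1)), Mul(x, Pow(-5, -1))) = Add(Mul(-6, Pow(x, -1)), Mul(x, Rational(-1, 5))) = Add(Mul(-6, Pow(x, -1)), Mul(Rational(-1, 5), x)))
Function('Q')(v) = Pow(Add(17, Mul(-6, Pow(v, -1)), Mul(Rational(-1, 5), v)), -1) (Function('Q')(v) = Pow(Add(Add(Mul(-6, Pow(v, -1)), Mul(Rational(-1, 5), v)), 17), -1) = Pow(Add(17, Mul(-6, Pow(v, -1)), Mul(Rational(-1, 5), v)), -1))
Pow(Add(Function('N')(-6), Function('Q')(7)), 2) = Pow(Add(Mul(-17, Pow(-6, -1)), Mul(-5, 7, Pow(Add(30, Mul(7, Add(-85, 7))), -1))), 2) = Pow(Add(Mul(-17, Rational(-1, 6)), Mul(-5, 7, Pow(Add(30, Mul(7, -78)), -1))), 2) = Pow(Add(Rational(17, 6), Mul(-5, 7, Pow(Add(30, -546), -1))), 2) = Pow(Add(Rational(17, 6), Mul(-5, 7, Pow(-516, -1))), 2) = Pow(Add(Rational(17, 6), Mul(-5, 7, Rational(-1, 516))), 2) = Pow(Add(Rational(17, 6), Rational(35, 516)), 2) = Pow(Rational(499, 172), 2) = Rational(249001, 29584)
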